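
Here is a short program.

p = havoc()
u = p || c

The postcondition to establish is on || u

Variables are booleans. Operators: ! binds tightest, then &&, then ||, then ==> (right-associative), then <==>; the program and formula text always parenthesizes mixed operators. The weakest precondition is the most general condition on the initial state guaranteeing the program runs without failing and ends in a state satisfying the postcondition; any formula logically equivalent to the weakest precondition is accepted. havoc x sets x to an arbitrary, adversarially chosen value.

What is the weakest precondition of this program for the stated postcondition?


Working backward. After the program, on || u must hold.
Before u := p || c: on || p || c
Before havoc p: on || c
Answer: WP = on || c


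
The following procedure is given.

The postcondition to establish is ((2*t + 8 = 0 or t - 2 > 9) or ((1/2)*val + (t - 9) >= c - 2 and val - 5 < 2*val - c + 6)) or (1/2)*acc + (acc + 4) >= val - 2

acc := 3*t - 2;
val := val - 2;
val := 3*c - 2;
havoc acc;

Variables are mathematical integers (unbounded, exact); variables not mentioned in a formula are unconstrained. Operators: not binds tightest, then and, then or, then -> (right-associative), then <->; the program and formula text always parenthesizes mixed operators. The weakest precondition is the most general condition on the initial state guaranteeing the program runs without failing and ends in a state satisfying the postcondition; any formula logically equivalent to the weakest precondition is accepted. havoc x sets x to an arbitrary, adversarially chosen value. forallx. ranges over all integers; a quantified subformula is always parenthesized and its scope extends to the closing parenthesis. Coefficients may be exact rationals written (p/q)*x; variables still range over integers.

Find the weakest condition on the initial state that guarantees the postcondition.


Working backward. After the program, the postcondition ((2*t + 8 = 0 or t - 2 > 9) or ((1/2)*val + (t - 9) >= c - 2 and val - 5 < 2*val - c + 6)) or (1/2)*acc + (acc + 4) >= val - 2 must hold; in canonical form it is 2*t = -8 or t > 11 or (t + (1/2)*val >= c + 7 and c < val + 11) or (3/2)*acc >= val - 6.
Before havoc acc: forall acc_1. (2*t = -8 or t > 11 or (t + (1/2)*val >= c + 7 and c < val + 11) or (3/2)*acc_1 >= val - 6)
Before val := 3*c - 2: forall acc_1. (2*t = -8 or t > 11 or ((1/2)*c + t >= 8 and 2*c > -9) or (3/2)*acc_1 >= 3*c - 8)
Before val := val - 2: forall acc_1. (2*t = -8 or t > 11 or ((1/2)*c + t >= 8 and 2*c > -9) or (3/2)*acc_1 >= 3*c - 8)
Before acc := 3*t - 2: forall acc_1. (2*t = -8 or t > 11 or ((1/2)*c + t >= 8 and 2*c > -9) or (3/2)*acc_1 >= 3*c - 8)
Answer: WP = forall acc_1. (2*t = -8 or t > 11 or ((1/2)*c + t >= 8 and 2*c > -9) or (3/2)*acc_1 >= 3*c - 8)


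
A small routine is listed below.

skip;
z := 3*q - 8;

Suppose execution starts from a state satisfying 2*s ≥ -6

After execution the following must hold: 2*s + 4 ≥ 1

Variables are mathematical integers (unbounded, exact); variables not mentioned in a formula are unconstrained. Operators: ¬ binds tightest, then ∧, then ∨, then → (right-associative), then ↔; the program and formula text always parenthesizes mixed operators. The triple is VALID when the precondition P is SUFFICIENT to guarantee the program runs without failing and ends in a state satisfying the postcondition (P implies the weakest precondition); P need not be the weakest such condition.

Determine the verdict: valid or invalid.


Working backward. After the program, the postcondition 2*s + 4 ≥ 1 must hold; in canonical form it is 2*s ≥ -3.
Before z := 3*q - 8: 2*s ≥ -3
Before skip: 2*s ≥ -3
The weakest precondition is 2*s ≥ -3.
Check whether 2*s ≥ -6 implies it.
Countermodel: at the initial state s = -3, the precondition holds but the weakest precondition fails.
Answer: invalid


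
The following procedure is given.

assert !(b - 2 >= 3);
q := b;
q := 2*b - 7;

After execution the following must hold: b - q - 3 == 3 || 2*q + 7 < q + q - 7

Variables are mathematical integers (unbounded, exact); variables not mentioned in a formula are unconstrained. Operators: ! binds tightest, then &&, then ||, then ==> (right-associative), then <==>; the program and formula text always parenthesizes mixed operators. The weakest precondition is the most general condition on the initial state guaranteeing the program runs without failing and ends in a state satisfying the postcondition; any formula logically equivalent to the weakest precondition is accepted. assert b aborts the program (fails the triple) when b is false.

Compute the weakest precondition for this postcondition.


Working backward. After the program, the postcondition b - q - 3 == 3 || 2*q + 7 < q + q - 7 must hold; in canonical form it is b == q + 6.
Before q := 2*b - 7: b == 1
Before q := b: b == 1
Before assert !(b - 2 >= 3): (!(b >= 5)) && b == 1
Answer: WP = (!(b >= 5)) && b == 1


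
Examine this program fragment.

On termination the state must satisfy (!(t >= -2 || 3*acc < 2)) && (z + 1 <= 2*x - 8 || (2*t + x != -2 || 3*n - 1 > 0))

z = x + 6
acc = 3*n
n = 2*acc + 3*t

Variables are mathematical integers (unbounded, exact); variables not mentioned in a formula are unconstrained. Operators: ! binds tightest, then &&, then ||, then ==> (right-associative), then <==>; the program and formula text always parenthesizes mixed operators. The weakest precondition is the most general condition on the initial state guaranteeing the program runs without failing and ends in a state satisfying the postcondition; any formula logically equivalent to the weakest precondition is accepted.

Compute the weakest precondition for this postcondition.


Working backward. After the program, the postcondition (!(t >= -2 || 3*acc < 2)) && (z + 1 <= 2*x - 8 || (2*t + x != -2 || 3*n - 1 > 0)) must hold; in canonical form it is (!(t >= -2 || 3*acc < 2)) && (z <= 2*x - 9 || 2*t + x != -2 || 3*n > 1).
Before n := 2*acc + 3*t: (!(t >= -2 || 3*acc < 2)) && (z <= 2*x - 9 || 2*t + x != -2 || 6*acc + 9*t > 1)
Before acc := 3*n: (!(t >= -2 || 9*n < 2)) && (z <= 2*x - 9 || 2*t + x != -2 || 18*n + 9*t > 1)
Before z := x + 6: (!(t >= -2 || 9*n < 2)) && (x >= 15 || 2*t + x != -2 || 18*n + 9*t > 1)
Answer: WP = (!(t >= -2 || 9*n < 2)) && (x >= 15 || 2*t + x != -2 || 18*n + 9*t > 1)


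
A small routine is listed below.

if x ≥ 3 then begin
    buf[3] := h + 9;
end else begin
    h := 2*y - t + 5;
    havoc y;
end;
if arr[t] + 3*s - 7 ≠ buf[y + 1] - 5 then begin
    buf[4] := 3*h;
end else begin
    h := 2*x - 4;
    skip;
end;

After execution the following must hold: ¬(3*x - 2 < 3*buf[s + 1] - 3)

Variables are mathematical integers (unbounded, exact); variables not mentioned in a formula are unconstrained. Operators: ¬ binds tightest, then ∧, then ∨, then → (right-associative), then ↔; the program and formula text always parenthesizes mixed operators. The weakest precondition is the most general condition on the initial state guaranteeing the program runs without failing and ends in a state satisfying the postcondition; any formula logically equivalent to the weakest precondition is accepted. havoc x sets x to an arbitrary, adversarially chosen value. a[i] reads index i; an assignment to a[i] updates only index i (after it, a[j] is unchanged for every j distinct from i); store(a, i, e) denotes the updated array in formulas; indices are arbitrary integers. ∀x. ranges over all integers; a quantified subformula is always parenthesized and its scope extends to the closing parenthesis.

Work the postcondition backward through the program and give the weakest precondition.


Working backward. After the program, the postcondition ¬(3*x - 2 < 3*buf[s + 1] - 3) must hold; in canonical form it is ¬(3*x < 3*buf[s + 1] - 1).
Then branch requires ¬(3*x < 3*store(buf, 4, 3*h)[s + 1] - 1); else branch requires ¬(3*x < 3*buf[s + 1] - 1).
Before the if: (arr[t] + 3*s ≠ buf[y + 1] + 2 → (¬(3*x < 3*store(buf, 4, 3*h)[s + 1] - 1))) ∧ ((¬(arr[t] + 3*s ≠ buf[y + 1] + 2)) → (¬(3*x < 3*buf[s + 1] - 1)))
Then branch requires (arr[t] + 3*s ≠ store(buf, 3, h + 9)[y + 1] + 2 → (¬(3*x < 3*store(store(buf, 3, h + 9), 4, 3*h)[s + 1] - 1))) ∧ ((¬(arr[t] + 3*s ≠ store(buf, 3, h + 9)[y + 1] + 2)) → (¬(3*x < 3*store(buf, 3, h + 9)[s + 1] - 1))); else branch requires ∀y_1. ((arr[t] + 3*s ≠ buf[y_1 + 1] + 2 → (¬(3*x < 3*store(buf, 4, -3*t + 6*y + 15)[s + 1] - 1))) ∧ ((¬(arr[t] + 3*s ≠ buf[y_1 + 1] + 2)) → (¬(3*x < 3*buf[s + 1] - 1)))).
Before the if: (x ≥ 3 → ((arr[t] + 3*s ≠ store(buf, 3, h + 9)[y + 1] + 2 → (¬(3*x < 3*store(store(buf, 3, h + 9), 4, 3*h)[s + 1] - 1))) ∧ ((¬(arr[t] + 3*s ≠ store(buf, 3, h + 9)[y + 1] + 2)) → (¬(3*x < 3*store(buf, 3, h + 9)[s + 1] - 1))))) ∧ ((¬(x ≥ 3)) → (∀y_1. ((arr[t] + 3*s ≠ buf[y_1 + 1] + 2 → (¬(3*x < 3*store(buf, 4, -3*t + 6*y + 15)[s + 1] - 1))) ∧ ((¬(arr[t] + 3*s ≠ buf[y_1 + 1] + 2)) → (¬(3*x < 3*buf[s + 1] - 1))))))
Answer: WP = (x ≥ 3 → ((arr[t] + 3*s ≠ store(buf, 3, h + 9)[y + 1] + 2 → (¬(3*x < 3*store(store(buf, 3, h + 9), 4, 3*h)[s + 1] - 1))) ∧ ((¬(arr[t] + 3*s ≠ store(buf, 3, h + 9)[y + 1] + 2)) → (¬(3*x < 3*store(buf, 3, h + 9)[s + 1] - 1))))) ∧ ((¬(x ≥ 3)) → (∀y_1. ((arr[t] + 3*s ≠ buf[y_1 + 1] + 2 → (¬(3*x < 3*store(buf, 4, -3*t + 6*y + 15)[s + 1] - 1))) ∧ ((¬(arr[t] + 3*s ≠ buf[y_1 + 1] + 2)) → (¬(3*x < 3*buf[s + 1] - 1))))))


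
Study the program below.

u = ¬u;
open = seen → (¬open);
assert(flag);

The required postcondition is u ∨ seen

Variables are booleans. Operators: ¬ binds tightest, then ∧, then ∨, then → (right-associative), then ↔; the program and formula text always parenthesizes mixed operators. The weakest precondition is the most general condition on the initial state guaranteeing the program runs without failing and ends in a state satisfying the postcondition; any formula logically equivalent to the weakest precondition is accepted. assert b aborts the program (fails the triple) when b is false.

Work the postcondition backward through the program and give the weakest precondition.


Working backward. After the program, u ∨ seen must hold.
Before assert flag: flag ∧ (u ∨ seen)
Before open := seen → (¬open): flag ∧ (u ∨ seen)
Before u := ¬u: flag ∧ ((¬u) ∨ seen)
Answer: WP = flag ∧ ((¬u) ∨ seen)


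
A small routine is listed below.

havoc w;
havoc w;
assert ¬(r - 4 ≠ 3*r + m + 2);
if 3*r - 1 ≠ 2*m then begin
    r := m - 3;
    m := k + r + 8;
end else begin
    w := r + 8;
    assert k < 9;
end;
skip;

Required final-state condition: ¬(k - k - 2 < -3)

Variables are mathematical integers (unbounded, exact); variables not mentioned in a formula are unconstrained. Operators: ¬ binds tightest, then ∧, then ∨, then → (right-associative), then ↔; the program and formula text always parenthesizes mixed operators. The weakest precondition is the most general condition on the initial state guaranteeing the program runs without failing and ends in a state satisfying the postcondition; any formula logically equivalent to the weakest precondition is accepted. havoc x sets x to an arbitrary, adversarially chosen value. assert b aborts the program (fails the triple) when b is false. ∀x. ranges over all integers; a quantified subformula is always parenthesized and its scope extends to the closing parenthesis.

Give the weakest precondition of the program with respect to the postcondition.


Working backward. After the program, the postcondition ¬(k - k - 2 < -3) must hold; in canonical form it is true.
Before skip: true
Then branch requires true; else branch requires k < 9.
Before the if: (¬(3*r ≠ 2*m + 1)) → k < 9
Before assert ¬(r - 4 ≠ 3*r + m + 2): (¬(m + 2*r ≠ -6)) ∧ ((¬(3*r ≠ 2*m + 1)) → k < 9)
Before havoc w: (¬(m + 2*r ≠ -6)) ∧ ((¬(3*r ≠ 2*m + 1)) → k < 9)
Before havoc w: (¬(m + 2*r ≠ -6)) ∧ ((¬(3*r ≠ 2*m + 1)) → k < 9)
Answer: WP = (¬(m + 2*r ≠ -6)) ∧ ((¬(3*r ≠ 2*m + 1)) → k < 9)


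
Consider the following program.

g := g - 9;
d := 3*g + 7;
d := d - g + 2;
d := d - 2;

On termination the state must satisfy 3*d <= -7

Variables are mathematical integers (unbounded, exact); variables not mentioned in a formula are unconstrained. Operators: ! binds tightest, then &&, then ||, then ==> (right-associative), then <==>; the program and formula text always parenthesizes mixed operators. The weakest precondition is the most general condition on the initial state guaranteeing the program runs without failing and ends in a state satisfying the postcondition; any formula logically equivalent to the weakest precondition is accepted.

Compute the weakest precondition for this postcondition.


Working backward. After the program, 3*d <= -7 must hold.
Before d := d - 2: 3*d <= -1
Before d := d - g + 2: 3*d <= 3*g - 7
Before d := 3*g + 7: 6*g <= -28
Before g := g - 9: 6*g <= 26
Answer: WP = 6*g <= 26


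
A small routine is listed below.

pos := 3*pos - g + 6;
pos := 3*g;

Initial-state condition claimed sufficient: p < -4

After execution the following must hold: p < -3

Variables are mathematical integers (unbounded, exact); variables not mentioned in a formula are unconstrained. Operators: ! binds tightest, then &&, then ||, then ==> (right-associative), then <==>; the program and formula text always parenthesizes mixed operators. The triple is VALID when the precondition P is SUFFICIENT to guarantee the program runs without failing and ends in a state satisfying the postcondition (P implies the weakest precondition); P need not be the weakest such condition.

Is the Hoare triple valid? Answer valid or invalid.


Working backward. After the program, p < -3 must hold.
Before pos := 3*g: p < -3
Before pos := 3*pos - g + 6: p < -3
The weakest precondition is p < -3.
Check whether p < -4 implies it.
Every state satisfying the precondition satisfies the weakest precondition: the implication holds.
Answer: valid


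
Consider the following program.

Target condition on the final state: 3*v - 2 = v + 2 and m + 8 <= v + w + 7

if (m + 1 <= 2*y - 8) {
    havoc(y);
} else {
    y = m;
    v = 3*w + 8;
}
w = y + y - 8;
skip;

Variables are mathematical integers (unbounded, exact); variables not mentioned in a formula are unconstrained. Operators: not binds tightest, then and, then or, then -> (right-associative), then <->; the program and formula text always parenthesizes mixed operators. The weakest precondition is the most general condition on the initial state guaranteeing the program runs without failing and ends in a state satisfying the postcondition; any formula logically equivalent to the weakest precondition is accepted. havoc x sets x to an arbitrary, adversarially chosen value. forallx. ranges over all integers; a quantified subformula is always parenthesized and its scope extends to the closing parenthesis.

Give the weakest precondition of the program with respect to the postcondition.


Working backward. After the program, the postcondition 3*v - 2 = v + 2 and m + 8 <= v + w + 7 must hold; in canonical form it is 2*v = 4 and m <= v + w - 1.
Before skip: 2*v = 4 and m <= v + w - 1
Before w := y + y - 8: 2*v = 4 and m <= v + 2*y - 9
Then branch requires forall y_1. (2*v = 4 and m <= v + 2*y_1 - 9); else branch requires 6*w = -12 and m + 3*w >= 1.
Before the if: (m <= 2*y - 9 -> (forall y_1. (2*v = 4 and m <= v + 2*y_1 - 9))) and ((not (m <= 2*y - 9)) -> (6*w = -12 and m + 3*w >= 1))
Answer: WP = (m <= 2*y - 9 -> (forall y_1. (2*v = 4 and m <= v + 2*y_1 - 9))) and ((not (m <= 2*y - 9)) -> (6*w = -12 and m + 3*w >= 1))


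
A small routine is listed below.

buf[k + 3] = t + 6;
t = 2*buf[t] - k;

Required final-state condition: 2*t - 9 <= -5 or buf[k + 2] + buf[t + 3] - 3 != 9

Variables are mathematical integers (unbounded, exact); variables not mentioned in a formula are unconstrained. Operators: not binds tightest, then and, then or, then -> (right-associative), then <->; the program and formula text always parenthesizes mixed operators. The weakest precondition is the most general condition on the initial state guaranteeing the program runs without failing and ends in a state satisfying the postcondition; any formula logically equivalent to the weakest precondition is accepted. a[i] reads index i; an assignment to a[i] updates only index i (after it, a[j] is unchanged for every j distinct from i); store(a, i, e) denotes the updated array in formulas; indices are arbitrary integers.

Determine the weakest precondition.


Working backward. After the program, the postcondition 2*t - 9 <= -5 or buf[k + 2] + buf[t + 3] - 3 != 9 must hold; in canonical form it is 2*t <= 4 or buf[k + 2] + buf[t + 3] != 12.
Before t := 2*buf[t] - k: 4*buf[t] <= 2*k + 4 or buf[2*buf[t] - k + 3] + buf[k + 2] != 12
Before buf[k + 3] := t + 6: 4*store(buf, k + 3, t + 6)[t] <= 2*k + 4 or store(buf, k + 3, t + 6)[2*store(buf, k + 3, t + 6)[t] - k + 3] + store(buf, k + 3, t + 6)[k + 2] != 12
Answer: WP = 4*store(buf, k + 3, t + 6)[t] <= 2*k + 4 or store(buf, k + 3, t + 6)[2*store(buf, k + 3, t + 6)[t] - k + 3] + store(buf, k + 3, t + 6)[k + 2] != 12


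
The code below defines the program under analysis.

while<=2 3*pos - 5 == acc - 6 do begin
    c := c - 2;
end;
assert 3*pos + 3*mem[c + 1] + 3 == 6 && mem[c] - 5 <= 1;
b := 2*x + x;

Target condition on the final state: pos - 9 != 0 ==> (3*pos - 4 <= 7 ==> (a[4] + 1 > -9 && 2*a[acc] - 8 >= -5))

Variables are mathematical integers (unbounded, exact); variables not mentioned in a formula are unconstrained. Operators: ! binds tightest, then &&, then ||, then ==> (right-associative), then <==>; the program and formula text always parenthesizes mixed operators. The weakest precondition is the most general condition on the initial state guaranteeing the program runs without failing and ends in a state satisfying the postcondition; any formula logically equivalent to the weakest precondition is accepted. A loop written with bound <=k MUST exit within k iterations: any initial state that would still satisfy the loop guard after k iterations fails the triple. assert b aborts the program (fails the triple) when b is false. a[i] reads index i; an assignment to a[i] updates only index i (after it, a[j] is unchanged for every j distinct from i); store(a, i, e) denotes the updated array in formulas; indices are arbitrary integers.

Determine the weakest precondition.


Working backward. After the program, the postcondition pos - 9 != 0 ==> (3*pos - 4 <= 7 ==> (a[4] + 1 > -9 && 2*a[acc] - 8 >= -5)) must hold; in canonical form it is pos != 9 ==> (3*pos <= 11 ==> (a[4] > -10 && 2*a[acc] >= 3)).
Before b := 2*x + x: pos != 9 ==> (3*pos <= 11 ==> (a[4] > -10 && 2*a[acc] >= 3))
Before assert 3*pos + 3*mem[c + 1] + 3 == 6 && mem[c] - 5 <= 1: 3*mem[c + 1] + 3*pos == 3 && mem[c] <= 6 && (pos != 9 ==> (3*pos <= 11 ==> (a[4] > -10 && 2*a[acc] >= 3)))
Before the loop (bound <=2), unroll the exhaustion recursion (WP_0 = exit-now case; WP_j = one more guarded iteration, up to j = 2):
  WP_0: (!(3*pos == acc - 1)) && 3*mem[c + 1] + 3*pos == 3 && mem[c] <= 6 && (pos != 9 ==> (3*pos <= 11 ==> (a[4] > -10 && 2*a[acc] >= 3)))
  WP_1: (3*pos == acc - 1 ==> ((!(3*pos == acc - 1)) && 3*mem[c - 1] + 3*pos == 3 && mem[c - 2] <= 6 && (pos != 9 ==> (3*pos <= 11 ==> (a[4] > -10 && 2*a[acc] >= 3))))) && ((!(3*pos == acc - 1)) ==> (3*mem[c + 1] + 3*pos == 3 && mem[c] <= 6 && (pos != 9 ==> (3*pos <= 11 ==> (a[4] > -10 && 2*a[acc] >= 3)))))
  WP_2: (3*pos == acc - 1 ==> ((3*pos == acc - 1 ==> ((!(3*pos == acc - 1)) && 3*mem[c - 3] + 3*pos == 3 && mem[c - 4] <= 6 && (pos != 9 ==> (3*pos <= 11 ==> (a[4] > -10 && 2*a[acc] >= 3))))) && ((!(3*pos == acc - 1)) ==> (3*mem[c - 1] + 3*pos == 3 && mem[c - 2] <= 6 && (pos != 9 ==> (3*pos <= 11 ==> (a[4] > -10 && 2*a[acc] >= 3))))))) && ((!(3*pos == acc - 1)) ==> (3*mem[c + 1] + 3*pos == 3 && mem[c] <= 6 && (pos != 9 ==> (3*pos <= 11 ==> (a[4] > -10 && 2*a[acc] >= 3)))))
So before the loop: (3*pos == acc - 1 ==> ((3*pos == acc - 1 ==> ((!(3*pos == acc - 1)) && 3*mem[c - 3] + 3*pos == 3 && mem[c - 4] <= 6 && (pos != 9 ==> (3*pos <= 11 ==> (a[4] > -10 && 2*a[acc] >= 3))))) && ((!(3*pos == acc - 1)) ==> (3*mem[c - 1] + 3*pos == 3 && mem[c - 2] <= 6 && (pos != 9 ==> (3*pos <= 11 ==> (a[4] > -10 && 2*a[acc] >= 3))))))) && ((!(3*pos == acc - 1)) ==> (3*mem[c + 1] + 3*pos == 3 && mem[c] <= 6 && (pos != 9 ==> (3*pos <= 11 ==> (a[4] > -10 && 2*a[acc] >= 3)))))
Answer: WP = (3*pos == acc - 1 ==> ((3*pos == acc - 1 ==> ((!(3*pos == acc - 1)) && 3*mem[c - 3] + 3*pos == 3 && mem[c - 4] <= 6 && (pos != 9 ==> (3*pos <= 11 ==> (a[4] > -10 && 2*a[acc] >= 3))))) && ((!(3*pos == acc - 1)) ==> (3*mem[c - 1] + 3*pos == 3 && mem[c - 2] <= 6 && (pos != 9 ==> (3*pos <= 11 ==> (a[4] > -10 && 2*a[acc] >= 3))))))) && ((!(3*pos == acc - 1)) ==> (3*mem[c + 1] + 3*pos == 3 && mem[c] <= 6 && (pos != 9 ==> (3*pos <= 11 ==> (a[4] > -10 && 2*a[acc] >= 3)))))


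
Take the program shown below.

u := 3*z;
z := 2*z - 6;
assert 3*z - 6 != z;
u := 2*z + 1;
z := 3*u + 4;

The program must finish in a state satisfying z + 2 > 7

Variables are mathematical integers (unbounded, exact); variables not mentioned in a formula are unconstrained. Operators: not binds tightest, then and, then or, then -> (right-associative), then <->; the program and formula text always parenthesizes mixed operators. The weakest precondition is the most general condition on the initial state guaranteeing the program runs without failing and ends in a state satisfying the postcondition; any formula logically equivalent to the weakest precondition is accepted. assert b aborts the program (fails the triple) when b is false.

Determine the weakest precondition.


Working backward. After the program, the postcondition z + 2 > 7 must hold; in canonical form it is z > 5.
Before z := 3*u + 4: 3*u > 1
Before u := 2*z + 1: 6*z > -2
Before assert 3*z - 6 != z: 2*z != 6 and 6*z > -2
Before z := 2*z - 6: 4*z != 18 and 12*z > 34
Before u := 3*z: 4*z != 18 and 12*z > 34
Answer: WP = 4*z != 18 and 12*z > 34


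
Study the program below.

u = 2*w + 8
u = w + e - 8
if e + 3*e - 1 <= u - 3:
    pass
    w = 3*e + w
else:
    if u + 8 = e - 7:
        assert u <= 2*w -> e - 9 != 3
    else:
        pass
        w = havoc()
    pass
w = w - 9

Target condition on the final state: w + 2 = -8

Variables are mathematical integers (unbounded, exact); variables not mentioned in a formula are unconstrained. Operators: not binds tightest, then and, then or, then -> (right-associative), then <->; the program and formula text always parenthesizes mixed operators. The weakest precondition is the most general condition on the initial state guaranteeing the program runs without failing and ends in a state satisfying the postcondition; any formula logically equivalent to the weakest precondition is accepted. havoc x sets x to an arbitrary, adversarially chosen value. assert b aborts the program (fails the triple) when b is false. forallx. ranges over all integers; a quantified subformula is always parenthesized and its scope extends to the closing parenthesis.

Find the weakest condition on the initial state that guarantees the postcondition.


Working backward. After the program, the postcondition w + 2 = -8 must hold; in canonical form it is w = -10.
Before w := w - 9: w = -1
Then branch requires 3*e + w = -1; else branch requires (u = e - 15 -> ((u <= 2*w -> e != 12) and w = -1)) and ((not (u = e - 15)) -> (forall w_1. w_1 = -1)).
Before the if: (4*e <= u - 2 -> 3*e + w = -1) and ((not (4*e <= u - 2)) -> ((u = e - 15 -> ((u <= 2*w -> e != 12) and w = -1)) and ((not (u = e - 15)) -> (forall w_1. w_1 = -1))))
Before u := w + e - 8: (3*e <= w - 10 -> 3*e + w = -1) and ((not (3*e <= w - 10)) -> ((w = -7 -> ((e <= w + 8 -> e != 12) and w = -1)) and ((not (w = -7)) -> (forall w_1. w_1 = -1))))
Before u := 2*w + 8: (3*e <= w - 10 -> 3*e + w = -1) and ((not (3*e <= w - 10)) -> ((w = -7 -> ((e <= w + 8 -> e != 12) and w = -1)) and ((not (w = -7)) -> (forall w_1. w_1 = -1))))
Answer: WP = (3*e <= w - 10 -> 3*e + w = -1) and ((not (3*e <= w - 10)) -> ((w = -7 -> ((e <= w + 8 -> e != 12) and w = -1)) and ((not (w = -7)) -> (forall w_1. w_1 = -1))))


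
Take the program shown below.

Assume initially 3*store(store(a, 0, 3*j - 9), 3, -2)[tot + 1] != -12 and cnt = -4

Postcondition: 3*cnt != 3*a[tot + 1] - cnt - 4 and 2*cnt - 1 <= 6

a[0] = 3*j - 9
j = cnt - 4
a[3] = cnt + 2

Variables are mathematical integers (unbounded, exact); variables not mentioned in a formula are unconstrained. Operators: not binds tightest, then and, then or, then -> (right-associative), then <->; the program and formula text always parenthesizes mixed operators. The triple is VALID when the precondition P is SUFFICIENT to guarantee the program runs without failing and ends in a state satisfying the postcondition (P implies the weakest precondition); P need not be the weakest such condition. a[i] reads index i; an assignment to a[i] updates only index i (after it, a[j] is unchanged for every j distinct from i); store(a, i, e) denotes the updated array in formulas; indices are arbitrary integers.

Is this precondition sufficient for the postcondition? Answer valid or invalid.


Working backward. After the program, the postcondition 3*cnt != 3*a[tot + 1] - cnt - 4 and 2*cnt - 1 <= 6 must hold; in canonical form it is 4*cnt != 3*a[tot + 1] - 4 and 2*cnt <= 7.
Before a[3] := cnt + 2: 4*cnt != 3*store(a, 3, cnt + 2)[tot + 1] - 4 and 2*cnt <= 7
Before j := cnt - 4: 4*cnt != 3*store(a, 3, cnt + 2)[tot + 1] - 4 and 2*cnt <= 7
Before a[0] := 3*j - 9: 4*cnt != 3*store(store(a, 0, 3*j - 9), 3, cnt + 2)[tot + 1] - 4 and 2*cnt <= 7
The weakest precondition is 4*cnt != 3*store(store(a, 0, 3*j - 9), 3, cnt + 2)[tot + 1] - 4 and 2*cnt <= 7.
Check whether 3*store(store(a, 0, 3*j - 9), 3, -2)[tot + 1] != -12 and cnt = -4 implies it.
Every state satisfying the precondition satisfies the weakest precondition: the implication holds.
Answer: valid


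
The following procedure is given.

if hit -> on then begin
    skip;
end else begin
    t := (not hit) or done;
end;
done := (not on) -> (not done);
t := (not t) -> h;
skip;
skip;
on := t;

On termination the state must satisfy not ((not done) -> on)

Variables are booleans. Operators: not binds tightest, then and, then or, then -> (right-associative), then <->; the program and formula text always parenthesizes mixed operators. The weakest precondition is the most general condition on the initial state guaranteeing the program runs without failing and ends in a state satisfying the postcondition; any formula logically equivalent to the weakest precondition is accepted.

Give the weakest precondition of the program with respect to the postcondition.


Working backward. After the program, not ((not done) -> on) must hold.
Before on := t: not ((not done) -> t)
Before skip: not ((not done) -> t)
Before skip: not ((not done) -> t)
Before t := (not t) -> h: not ((not done) -> ((not t) -> h))
Before done := (not on) -> (not done): not ((not ((not on) -> (not done))) -> ((not t) -> h))
Then branch requires not ((not ((not on) -> (not done))) -> ((not t) -> h)); else branch requires not ((not ((not on) -> (not done))) -> ((not ((not hit) or done)) -> h)).
Before the if: ((hit -> on) -> (not ((not ((not on) -> (not done))) -> ((not t) -> h)))) and ((not (hit -> on)) -> (not ((not ((not on) -> (not done))) -> ((not ((not hit) or done)) -> h))))
Answer: WP = ((hit -> on) -> (not ((not ((not on) -> (not done))) -> ((not t) -> h)))) and ((not (hit -> on)) -> (not ((not ((not on) -> (not done))) -> ((not ((not hit) or done)) -> h))))


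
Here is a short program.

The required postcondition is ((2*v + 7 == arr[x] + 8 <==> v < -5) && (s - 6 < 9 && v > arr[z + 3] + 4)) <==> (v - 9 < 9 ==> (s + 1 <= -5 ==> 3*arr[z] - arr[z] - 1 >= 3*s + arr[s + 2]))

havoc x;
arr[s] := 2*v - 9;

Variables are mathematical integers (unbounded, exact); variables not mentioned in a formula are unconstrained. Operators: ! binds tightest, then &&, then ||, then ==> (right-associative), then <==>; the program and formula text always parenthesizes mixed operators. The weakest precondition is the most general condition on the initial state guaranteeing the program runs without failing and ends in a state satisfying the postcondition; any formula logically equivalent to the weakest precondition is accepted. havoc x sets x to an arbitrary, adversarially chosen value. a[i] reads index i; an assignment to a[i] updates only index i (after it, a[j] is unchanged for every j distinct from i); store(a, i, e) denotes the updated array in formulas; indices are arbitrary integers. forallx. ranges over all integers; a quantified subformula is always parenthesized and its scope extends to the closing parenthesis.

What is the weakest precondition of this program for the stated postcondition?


Working backward. After the program, the postcondition ((2*v + 7 == arr[x] + 8 <==> v < -5) && (s - 6 < 9 && v > arr[z + 3] + 4)) <==> (v - 9 < 9 ==> (s + 1 <= -5 ==> 3*arr[z] - arr[z] - 1 >= 3*s + arr[s + 2])) must hold; in canonical form it is ((2*v == arr[x] + 1 <==> v < -5) && s < 15 && v > arr[z + 3] + 4) <==> (v < 18 ==> (s <= -6 ==> 2*arr[z] >= arr[s + 2] + 3*s + 1)).
Before arr[s] := 2*v - 9: ((2*v == store(arr, s, 2*v - 9)[x] + 1 <==> v < -5) && s < 15 && v > store(arr, s, 2*v - 9)[z + 3] + 4) <==> (v < 18 ==> (s <= -6 ==> 2*store(arr, s, 2*v - 9)[z] >= store(arr, s, 2*v - 9)[s + 2] + 3*s + 1))
Before havoc x: forall x_1. (((2*v == store(arr, s, 2*v - 9)[x_1] + 1 <==> v < -5) && s < 15 && v > store(arr, s, 2*v - 9)[z + 3] + 4) <==> (v < 18 ==> (s <= -6 ==> 2*store(arr, s, 2*v - 9)[z] >= store(arr, s, 2*v - 9)[s + 2] + 3*s + 1)))
Answer: WP = forall x_1. (((2*v == store(arr, s, 2*v - 9)[x_1] + 1 <==> v < -5) && s < 15 && v > store(arr, s, 2*v - 9)[z + 3] + 4) <==> (v < 18 ==> (s <= -6 ==> 2*store(arr, s, 2*v - 9)[z] >= store(arr, s, 2*v - 9)[s + 2] + 3*s + 1)))


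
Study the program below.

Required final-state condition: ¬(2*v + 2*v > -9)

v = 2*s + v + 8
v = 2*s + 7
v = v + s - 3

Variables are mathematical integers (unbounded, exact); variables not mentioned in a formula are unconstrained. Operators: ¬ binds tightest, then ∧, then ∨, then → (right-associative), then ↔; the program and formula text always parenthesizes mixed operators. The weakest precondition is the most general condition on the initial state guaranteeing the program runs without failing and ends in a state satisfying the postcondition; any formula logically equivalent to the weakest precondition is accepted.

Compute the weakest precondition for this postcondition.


Working backward. After the program, the postcondition ¬(2*v + 2*v > -9) must hold; in canonical form it is ¬(4*v > -9).
Before v := v + s - 3: ¬(4*s + 4*v > 3)
Before v := 2*s + 7: ¬(12*s > -25)
Before v := 2*s + v + 8: ¬(12*s > -25)
Answer: WP = ¬(12*s > -25)


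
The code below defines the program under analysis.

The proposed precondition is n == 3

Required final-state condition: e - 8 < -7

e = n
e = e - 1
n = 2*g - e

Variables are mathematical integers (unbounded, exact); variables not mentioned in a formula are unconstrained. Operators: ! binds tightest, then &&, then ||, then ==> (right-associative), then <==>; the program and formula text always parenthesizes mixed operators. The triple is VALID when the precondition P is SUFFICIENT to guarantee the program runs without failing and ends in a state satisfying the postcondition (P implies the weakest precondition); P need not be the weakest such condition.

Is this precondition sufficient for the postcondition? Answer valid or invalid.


Working backward. After the program, the postcondition e - 8 < -7 must hold; in canonical form it is e < 1.
Before n := 2*g - e: e < 1
Before e := e - 1: e < 2
Before e := n: n < 2
The weakest precondition is n < 2.
Check whether n == 3 implies it.
Countermodel: at the initial state n = 3, the precondition holds but the weakest precondition fails.
Answer: invalid


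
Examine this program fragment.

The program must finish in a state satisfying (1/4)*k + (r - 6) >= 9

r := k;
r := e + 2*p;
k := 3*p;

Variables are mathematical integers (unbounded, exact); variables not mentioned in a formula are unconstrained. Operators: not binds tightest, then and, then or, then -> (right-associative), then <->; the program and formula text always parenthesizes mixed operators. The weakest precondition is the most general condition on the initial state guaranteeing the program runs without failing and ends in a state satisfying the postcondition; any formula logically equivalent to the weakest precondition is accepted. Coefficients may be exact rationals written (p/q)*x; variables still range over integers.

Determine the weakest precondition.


Working backward. After the program, the postcondition (1/4)*k + (r - 6) >= 9 must hold; in canonical form it is (1/4)*k + r >= 15.
Before k := 3*p: (3/4)*p + r >= 15
Before r := e + 2*p: e + (11/4)*p >= 15
Before r := k: e + (11/4)*p >= 15
Answer: WP = e + (11/4)*p >= 15


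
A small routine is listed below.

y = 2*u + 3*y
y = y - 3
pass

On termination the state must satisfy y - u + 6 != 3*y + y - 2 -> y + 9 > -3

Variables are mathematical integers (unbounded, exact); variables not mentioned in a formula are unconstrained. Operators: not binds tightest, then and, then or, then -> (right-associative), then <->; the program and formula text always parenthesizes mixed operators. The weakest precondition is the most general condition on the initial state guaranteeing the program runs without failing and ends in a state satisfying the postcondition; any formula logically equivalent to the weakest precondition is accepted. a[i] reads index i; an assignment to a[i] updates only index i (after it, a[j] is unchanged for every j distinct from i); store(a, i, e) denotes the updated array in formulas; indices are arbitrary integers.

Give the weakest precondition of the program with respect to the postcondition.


Working backward. After the program, the postcondition y - u + 6 != 3*y + y - 2 -> y + 9 > -3 must hold; in canonical form it is u + 3*y != 8 -> y > -12.
Before skip: u + 3*y != 8 -> y > -12
Before y := y - 3: u + 3*y != 17 -> y > -9
Before y := 2*u + 3*y: 7*u + 9*y != 17 -> 2*u + 3*y > -9
Answer: WP = 7*u + 9*y != 17 -> 2*u + 3*y > -9


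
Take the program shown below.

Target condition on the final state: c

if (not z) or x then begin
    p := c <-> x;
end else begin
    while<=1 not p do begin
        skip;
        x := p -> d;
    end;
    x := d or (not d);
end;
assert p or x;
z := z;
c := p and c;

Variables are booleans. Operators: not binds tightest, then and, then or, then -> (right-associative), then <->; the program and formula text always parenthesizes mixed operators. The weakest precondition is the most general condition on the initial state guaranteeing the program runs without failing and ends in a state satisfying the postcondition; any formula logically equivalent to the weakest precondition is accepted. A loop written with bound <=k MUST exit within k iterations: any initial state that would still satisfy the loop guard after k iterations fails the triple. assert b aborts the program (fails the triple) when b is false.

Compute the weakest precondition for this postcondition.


Working backward. After the program, c must hold.
Before c := p and c: p and c
Before z := z: p and c
Before assert p or x: (p or x) and p and c
Then branch requires ((c <-> x) or x) and (c <-> x) and c; else branch requires ((not p) -> (p and c)) and (p -> (p and c)).
Before the if: (((not z) or x) -> (((c <-> x) or x) and (c <-> x) and c)) and ((not ((not z) or x)) -> (((not p) -> (p and c)) and (p -> (p and c))))
Answer: WP = (((not z) or x) -> (((c <-> x) or x) and (c <-> x) and c)) and ((not ((not z) or x)) -> (((not p) -> (p and c)) and (p -> (p and c))))


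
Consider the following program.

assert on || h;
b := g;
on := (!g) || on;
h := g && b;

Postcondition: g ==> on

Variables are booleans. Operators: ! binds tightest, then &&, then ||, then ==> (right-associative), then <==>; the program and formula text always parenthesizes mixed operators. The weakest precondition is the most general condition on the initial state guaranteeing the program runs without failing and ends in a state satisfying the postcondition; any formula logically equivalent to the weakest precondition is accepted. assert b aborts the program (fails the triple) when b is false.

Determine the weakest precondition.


Working backward. After the program, g ==> on must hold.
Before h := g && b: g ==> on
Before on := (!g) || on: g ==> ((!g) || on)
Before b := g: g ==> ((!g) || on)
Before assert on || h: (on || h) && (g ==> ((!g) || on))
Answer: WP = (on || h) && (g ==> ((!g) || on))


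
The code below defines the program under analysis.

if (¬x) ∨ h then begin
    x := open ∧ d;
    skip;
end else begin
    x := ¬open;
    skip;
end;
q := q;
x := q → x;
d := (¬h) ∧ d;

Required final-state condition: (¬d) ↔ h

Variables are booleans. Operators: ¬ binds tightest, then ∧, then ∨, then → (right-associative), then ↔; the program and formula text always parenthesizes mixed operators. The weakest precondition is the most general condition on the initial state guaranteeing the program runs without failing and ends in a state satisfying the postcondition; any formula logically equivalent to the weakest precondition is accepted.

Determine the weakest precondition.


Working backward. After the program, (¬d) ↔ h must hold.
Before d := (¬h) ∧ d: (¬((¬h) ∧ d)) ↔ h
Before x := q → x: (¬((¬h) ∧ d)) ↔ h
Before q := q: (¬((¬h) ∧ d)) ↔ h
Then branch requires (¬((¬h) ∧ d)) ↔ h; else branch requires (¬((¬h) ∧ d)) ↔ h.
Before the if: (((¬x) ∨ h) → ((¬((¬h) ∧ d)) ↔ h)) ∧ ((¬((¬x) ∨ h)) → ((¬((¬h) ∧ d)) ↔ h))
Answer: WP = (((¬x) ∨ h) → ((¬((¬h) ∧ d)) ↔ h)) ∧ ((¬((¬x) ∨ h)) → ((¬((¬h) ∧ d)) ↔ h))


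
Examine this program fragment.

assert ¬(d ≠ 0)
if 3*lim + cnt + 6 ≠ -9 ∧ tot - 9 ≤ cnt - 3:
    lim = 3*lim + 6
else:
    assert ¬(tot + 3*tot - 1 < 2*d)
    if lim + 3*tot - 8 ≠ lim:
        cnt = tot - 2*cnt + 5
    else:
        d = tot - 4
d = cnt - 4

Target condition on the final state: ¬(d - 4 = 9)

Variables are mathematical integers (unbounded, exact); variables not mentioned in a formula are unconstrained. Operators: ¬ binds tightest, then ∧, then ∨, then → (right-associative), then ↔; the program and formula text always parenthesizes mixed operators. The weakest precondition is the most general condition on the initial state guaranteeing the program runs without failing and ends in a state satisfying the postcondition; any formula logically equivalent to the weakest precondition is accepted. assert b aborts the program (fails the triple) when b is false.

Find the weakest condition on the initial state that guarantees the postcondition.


Working backward. After the program, the postcondition ¬(d - 4 = 9) must hold; in canonical form it is ¬(d = 13).
Before d := cnt - 4: ¬(cnt = 17)
Then branch requires ¬(cnt = 17); else branch requires (¬(4*tot < 2*d + 1)) ∧ (3*tot ≠ 8 → (¬(tot = 2*cnt + 12))) ∧ ((¬(3*tot ≠ 8)) → (¬(cnt = 17))).
Before the if: ((cnt + 3*lim ≠ -15 ∧ tot ≤ cnt + 6) → (¬(cnt = 17))) ∧ ((¬(cnt + 3*lim ≠ -15 ∧ tot ≤ cnt + 6)) → ((¬(4*tot < 2*d + 1)) ∧ (3*tot ≠ 8 → (¬(tot = 2*cnt + 12))) ∧ ((¬(3*tot ≠ 8)) → (¬(cnt = 17)))))
Before assert ¬(d ≠ 0): (¬(d ≠ 0)) ∧ ((cnt + 3*lim ≠ -15 ∧ tot ≤ cnt + 6) → (¬(cnt = 17))) ∧ ((¬(cnt + 3*lim ≠ -15 ∧ tot ≤ cnt + 6)) → ((¬(4*tot < 2*d + 1)) ∧ (3*tot ≠ 8 → (¬(tot = 2*cnt + 12))) ∧ ((¬(3*tot ≠ 8)) → (¬(cnt = 17)))))
Answer: WP = (¬(d ≠ 0)) ∧ ((cnt + 3*lim ≠ -15 ∧ tot ≤ cnt + 6) → (¬(cnt = 17))) ∧ ((¬(cnt + 3*lim ≠ -15 ∧ tot ≤ cnt + 6)) → ((¬(4*tot < 2*d + 1)) ∧ (3*tot ≠ 8 → (¬(tot = 2*cnt + 12))) ∧ ((¬(3*tot ≠ 8)) → (¬(cnt = 17)))))


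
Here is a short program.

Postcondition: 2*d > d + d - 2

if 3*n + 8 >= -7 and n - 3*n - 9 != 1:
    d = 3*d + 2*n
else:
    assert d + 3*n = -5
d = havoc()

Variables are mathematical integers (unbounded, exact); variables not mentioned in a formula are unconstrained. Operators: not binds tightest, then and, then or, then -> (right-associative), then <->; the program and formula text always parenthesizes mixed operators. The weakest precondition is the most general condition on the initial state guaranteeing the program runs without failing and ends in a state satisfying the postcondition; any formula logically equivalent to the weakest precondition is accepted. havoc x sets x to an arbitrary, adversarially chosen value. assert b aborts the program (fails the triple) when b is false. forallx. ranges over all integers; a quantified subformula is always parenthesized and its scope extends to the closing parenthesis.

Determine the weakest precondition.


Working backward. After the program, the postcondition 2*d > d + d - 2 must hold; in canonical form it is true.
Before havoc d: true
Then branch requires true; else branch requires d + 3*n = -5.
Before the if: (not (3*n >= -15 and 2*n != -10)) -> d + 3*n = -5
Answer: WP = (not (3*n >= -15 and 2*n != -10)) -> d + 3*n = -5
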